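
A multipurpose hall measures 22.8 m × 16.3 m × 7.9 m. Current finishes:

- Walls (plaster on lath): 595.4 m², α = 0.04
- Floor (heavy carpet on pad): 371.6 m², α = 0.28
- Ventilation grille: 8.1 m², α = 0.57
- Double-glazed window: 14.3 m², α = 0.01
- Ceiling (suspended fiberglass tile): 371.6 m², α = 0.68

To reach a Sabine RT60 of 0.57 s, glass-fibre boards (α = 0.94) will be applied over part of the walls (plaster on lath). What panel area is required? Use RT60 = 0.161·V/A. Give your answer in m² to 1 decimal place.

493.3

Summing Sᵢαᵢ: 23.816 + 104.048 + 4.617 + 0.143 + 252.688 → A₁ = 385.312 sabins.
V = 2935.956 m³. Target absorption A₂ = 0.161 × 2935.956 / 0.57 = 829.279 sabins.
Absorption to add: 829.279 − 385.312 = 443.967 sabins.
Each m² of panel replacing the walls (plaster on lath) adds (0.94 − 0.04) = 0.90 sabins.
Panel area = 443.967 / 0.90 = 493.3 m².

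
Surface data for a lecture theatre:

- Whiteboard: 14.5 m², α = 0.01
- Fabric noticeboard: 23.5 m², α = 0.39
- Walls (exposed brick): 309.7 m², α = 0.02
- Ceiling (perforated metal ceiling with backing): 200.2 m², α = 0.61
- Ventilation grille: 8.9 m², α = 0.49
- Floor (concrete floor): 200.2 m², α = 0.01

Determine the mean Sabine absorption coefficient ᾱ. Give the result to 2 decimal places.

S = Σ Sᵢ = 14.5 + 23.5 + 309.7 + 200.2 + 8.9 + 200.2 = 757.0 m².
Σ(Sᵢαᵢ) = 14.5×0.01 + 23.5×0.39 + 309.7×0.02 + 200.2×0.61 + 8.9×0.49 + 200.2×0.01 = 143.989.
ᾱ = 143.989 / 757.0 = 0.19.

0.19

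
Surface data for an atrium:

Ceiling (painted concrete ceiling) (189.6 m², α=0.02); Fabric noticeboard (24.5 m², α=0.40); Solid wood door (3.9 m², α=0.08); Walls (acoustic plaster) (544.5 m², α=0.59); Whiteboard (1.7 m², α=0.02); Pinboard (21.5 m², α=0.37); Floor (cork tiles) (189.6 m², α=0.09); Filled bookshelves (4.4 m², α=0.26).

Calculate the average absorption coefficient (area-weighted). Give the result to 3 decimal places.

0.369

Total surface area S = 979.7 m².
A = 189.6·0.02 + 24.5·0.40 + 3.9·0.08 + 544.5·0.59 + 1.7·0.02 + 21.5·0.37 + 189.6·0.09 + 4.4·0.26 = 361.356 sabins.
ᾱ = 361.356 / 979.7 = 0.369.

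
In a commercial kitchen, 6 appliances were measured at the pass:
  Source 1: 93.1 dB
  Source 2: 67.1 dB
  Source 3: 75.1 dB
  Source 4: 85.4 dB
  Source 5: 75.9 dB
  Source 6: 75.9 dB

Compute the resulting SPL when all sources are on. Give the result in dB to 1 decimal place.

Σ 10^(Lᵢ/10) = 2.504e+09.
Combined level = 10 log₁₀(2.504e+09) = 94.0 dB.

94.0 dB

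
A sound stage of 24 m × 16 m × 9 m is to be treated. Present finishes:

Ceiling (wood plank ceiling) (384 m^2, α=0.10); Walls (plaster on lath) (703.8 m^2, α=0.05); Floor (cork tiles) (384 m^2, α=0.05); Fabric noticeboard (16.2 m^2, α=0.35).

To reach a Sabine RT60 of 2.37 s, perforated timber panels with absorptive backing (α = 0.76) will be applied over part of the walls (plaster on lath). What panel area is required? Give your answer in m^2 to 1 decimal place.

Equivalent absorption area: A₁ = 384×0.10 + 703.8×0.05 + 384×0.05 + 16.2×0.35 = 98.460 m^2.
V = 3456 m³. Target absorption A₂ = 0.161 × 3456 / 2.37 = 234.775 sabins.
Absorption to add: 234.775 − 98.460 = 136.315 sabins.
Net gain per m^2: Δα = 0.76 − 0.05 = 0.71.
Panel area = 136.315 / 0.71 = 192.0 m^2.

192.0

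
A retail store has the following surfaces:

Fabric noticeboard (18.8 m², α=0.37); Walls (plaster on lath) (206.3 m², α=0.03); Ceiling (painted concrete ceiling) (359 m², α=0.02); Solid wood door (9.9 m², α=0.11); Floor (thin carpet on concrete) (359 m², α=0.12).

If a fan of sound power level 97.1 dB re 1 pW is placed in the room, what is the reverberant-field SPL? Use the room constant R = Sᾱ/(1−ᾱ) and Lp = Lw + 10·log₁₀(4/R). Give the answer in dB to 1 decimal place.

84.7 dB

A = 64.494 sabins; S = 953.0 m².
ᾱ = 0.0677, so room constant R = A/(1−ᾱ) = 69.177 m².
Lp = Lw + 10 log₁₀(4/R) = 97.1 -12.38 = 84.7 dB.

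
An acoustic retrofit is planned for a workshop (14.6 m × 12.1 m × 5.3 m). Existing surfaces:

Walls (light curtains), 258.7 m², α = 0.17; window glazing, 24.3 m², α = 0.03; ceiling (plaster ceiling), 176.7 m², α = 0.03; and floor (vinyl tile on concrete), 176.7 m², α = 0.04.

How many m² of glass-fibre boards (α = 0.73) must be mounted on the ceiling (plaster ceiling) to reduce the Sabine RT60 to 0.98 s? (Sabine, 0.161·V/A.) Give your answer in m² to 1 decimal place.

138.2

A₁ = Σ Sᵢαᵢ = 258.7×0.17 + 24.3×0.03 + 176.7×0.03 + 176.7×0.04 = 57.077 sabins.
V = 936.298 m³. Target absorption A₂ = 0.161 × 936.298 / 0.98 = 153.820 sabins.
ΔA needed = 153.820 − 57.077 = 96.743 sabins.
Each m² of panel replacing the ceiling (plaster ceiling) adds (0.73 − 0.03) = 0.70 sabins.
Panel area = 96.743 / 0.70 = 138.2 m².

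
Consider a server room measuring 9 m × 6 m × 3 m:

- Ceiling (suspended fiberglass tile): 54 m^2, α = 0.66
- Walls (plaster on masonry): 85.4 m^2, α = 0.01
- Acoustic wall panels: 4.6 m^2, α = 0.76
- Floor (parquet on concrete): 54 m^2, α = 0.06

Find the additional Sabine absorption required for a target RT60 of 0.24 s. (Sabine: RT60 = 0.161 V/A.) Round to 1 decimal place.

Total absorption A₁ = 54·0.66 + 85.4·0.01 + 4.6·0.76 + 54·0.06
  = 35.640 + 0.854 + 3.496 + 3.240 = 43.230 m^2 sabins.
Target A₂ = 0.161·162/0.24 = 108.675 sabins (V = 162 m³).
Shortfall: 108.675 − 43.230 = 65.4 sabins.

65.4 sabins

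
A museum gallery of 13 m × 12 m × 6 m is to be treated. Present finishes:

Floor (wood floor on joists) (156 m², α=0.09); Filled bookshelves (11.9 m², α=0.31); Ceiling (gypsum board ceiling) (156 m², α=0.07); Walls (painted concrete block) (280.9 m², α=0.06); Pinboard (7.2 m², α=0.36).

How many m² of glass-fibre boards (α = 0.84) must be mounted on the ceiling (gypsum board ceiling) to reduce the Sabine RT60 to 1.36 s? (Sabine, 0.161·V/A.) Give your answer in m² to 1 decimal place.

81.4

Total absorption A₁ = 156*0.09 + 11.9*0.31 + 156*0.07 + 280.9*0.06 + 7.2*0.36
  = 14.040 + 3.689 + 10.920 + 16.854 + 2.592 = 48.095 m² sabins.
V = 936 m³. Target absorption A₂ = 0.161 × 936 / 1.36 = 110.806 sabins.
Absorption to add: 110.806 − 48.095 = 62.711 sabins.
Net gain per m²: Δα = 0.84 − 0.07 = 0.77.
Area = ΔA/Δα = 62.711/0.77 = 81.4 m².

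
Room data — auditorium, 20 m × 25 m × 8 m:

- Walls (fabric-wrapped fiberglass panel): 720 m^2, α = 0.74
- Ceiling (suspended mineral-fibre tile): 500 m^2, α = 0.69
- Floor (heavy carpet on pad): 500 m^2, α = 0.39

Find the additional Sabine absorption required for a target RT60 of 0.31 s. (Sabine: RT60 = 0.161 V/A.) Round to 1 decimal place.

Equivalent absorption area: A₁ = 720·0.74 + 500·0.69 + 500·0.39 = 1072.800 m^2.
Target A₂ = 0.161·4000/0.31 = 2077.419 sabins (V = 4000 m³).
Shortfall: 2077.419 − 1072.800 = 1004.6 sabins.

1004.6 sabins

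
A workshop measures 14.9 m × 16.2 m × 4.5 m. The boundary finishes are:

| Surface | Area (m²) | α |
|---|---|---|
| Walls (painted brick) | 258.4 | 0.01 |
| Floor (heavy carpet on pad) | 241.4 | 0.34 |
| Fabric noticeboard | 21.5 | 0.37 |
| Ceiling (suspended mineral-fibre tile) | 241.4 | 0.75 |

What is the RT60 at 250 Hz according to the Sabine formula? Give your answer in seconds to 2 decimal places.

A = Σ Sᵢαᵢ = 258.4·0.01 + 241.4·0.34 + 21.5·0.37 + 241.4·0.75 = 273.665 sabins.
V = 14.9·16.2·4.5 = 1086.21 m³.
Sabine: RT60 = 0.161 × 1086.21 / 273.665 = 0.64 s.

0.64 seconds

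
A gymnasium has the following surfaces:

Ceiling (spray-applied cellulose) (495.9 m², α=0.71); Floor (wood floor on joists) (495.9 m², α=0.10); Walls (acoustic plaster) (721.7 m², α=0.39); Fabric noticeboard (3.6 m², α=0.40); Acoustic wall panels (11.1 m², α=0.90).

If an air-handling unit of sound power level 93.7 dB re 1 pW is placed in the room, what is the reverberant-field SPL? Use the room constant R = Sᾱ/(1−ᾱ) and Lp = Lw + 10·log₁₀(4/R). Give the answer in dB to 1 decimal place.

A = 694.572 sabins; S = 1728.2 m².
ᾱ = 0.4019, so room constant R = A/(1−ᾱ) = 1161.297 m².
Lp = 93.7 + 10·log₁₀(4/1161.297) = 93.7 + (-24.63) = 69.1 dB.

69.1 dB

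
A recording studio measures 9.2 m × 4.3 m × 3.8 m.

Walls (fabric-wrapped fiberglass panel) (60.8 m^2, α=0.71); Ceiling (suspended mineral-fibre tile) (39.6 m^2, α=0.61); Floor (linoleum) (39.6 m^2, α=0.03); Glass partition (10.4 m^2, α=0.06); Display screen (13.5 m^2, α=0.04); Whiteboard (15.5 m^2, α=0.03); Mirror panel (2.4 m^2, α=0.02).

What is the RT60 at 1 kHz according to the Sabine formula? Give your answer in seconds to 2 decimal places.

0.34 seconds

Equivalent absorption area: A = 60.8×0.71 + 39.6×0.61 + 39.6×0.03 + 10.4×0.06 + 13.5×0.04 + 15.5×0.03 + 2.4×0.02 = 70.189 m^2.
V = 9.2·4.3·3.8 = 150.328 m³.
T = 0.161 V/A = 0.161·150.328/70.189 = 0.34 s.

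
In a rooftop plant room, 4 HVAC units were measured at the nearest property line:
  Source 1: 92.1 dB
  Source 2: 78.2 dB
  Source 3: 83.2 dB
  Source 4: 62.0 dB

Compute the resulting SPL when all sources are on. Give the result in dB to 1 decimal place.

92.8 dB

Converting to relative power and adding: 10^(92.1/10) + 10^(78.2/10) + 10^(83.2/10) + 10^(62.0/10) = 1.898e+09.
L_total = 10·log₁₀(1.898e+09) = 92.8 dB.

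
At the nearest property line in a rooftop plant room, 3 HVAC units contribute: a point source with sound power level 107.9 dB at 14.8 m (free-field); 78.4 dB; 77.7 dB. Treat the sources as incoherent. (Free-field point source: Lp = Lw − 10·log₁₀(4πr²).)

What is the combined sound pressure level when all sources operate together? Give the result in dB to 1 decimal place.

81.8 dB

Source at 14.8 m: Lp = 107.9 − 10·log₁₀(4π·14.8²) = 107.9 − 10·log₁₀(2752.538) = 73.5 dB.
Sum in the linear (power) domain: Σ 10^(Lᵢ/10) = 10^(73.5/10) + 10^(78.4/10) + 10^(77.7/10) = 1.505e+08.
Combined level = 10 log₁₀(1.505e+08) = 81.8 dB.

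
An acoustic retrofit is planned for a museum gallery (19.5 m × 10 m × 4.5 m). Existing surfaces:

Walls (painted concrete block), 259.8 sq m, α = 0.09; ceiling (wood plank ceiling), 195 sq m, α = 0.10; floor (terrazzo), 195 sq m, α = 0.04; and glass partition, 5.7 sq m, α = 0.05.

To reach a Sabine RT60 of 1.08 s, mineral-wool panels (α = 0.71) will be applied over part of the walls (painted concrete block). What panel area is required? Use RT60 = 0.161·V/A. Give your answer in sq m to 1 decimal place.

Total absorption A₁ = 259.8·0.09 + 195·0.10 + 195·0.04 + 5.7·0.05
  = 23.382 + 19.500 + 7.800 + 0.285 = 50.967 sq m sabins.
V = 877.5 m³. Target absorption A₂ = 0.161 × 877.5 / 1.08 = 130.812 sabins.
Absorption to add: 130.812 − 50.967 = 79.846 sabins.
Each sq m of panel replacing the walls (painted concrete block) adds (0.71 − 0.09) = 0.62 sabins.
Panel area = 79.846 / 0.62 = 128.8 sq m.

128.8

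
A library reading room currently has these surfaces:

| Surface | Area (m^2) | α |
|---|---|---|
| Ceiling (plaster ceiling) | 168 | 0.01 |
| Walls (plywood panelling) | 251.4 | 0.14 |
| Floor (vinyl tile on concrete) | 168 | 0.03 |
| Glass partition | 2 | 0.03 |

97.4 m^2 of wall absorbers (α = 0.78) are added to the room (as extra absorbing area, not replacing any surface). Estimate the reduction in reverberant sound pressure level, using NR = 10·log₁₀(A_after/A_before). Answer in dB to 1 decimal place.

Equivalent absorption area: A_before = 168·0.01 + 251.4·0.14 + 168·0.03 + 2·0.03 = 41.976 m^2.
Added absorption = 97.4 × 0.78 = 75.972 sabins.
A_after = 41.976 + 75.972 = 117.948 sabins.
NR = 10·log₁₀(117.948/41.976) = 4.5 dB.

4.5 dB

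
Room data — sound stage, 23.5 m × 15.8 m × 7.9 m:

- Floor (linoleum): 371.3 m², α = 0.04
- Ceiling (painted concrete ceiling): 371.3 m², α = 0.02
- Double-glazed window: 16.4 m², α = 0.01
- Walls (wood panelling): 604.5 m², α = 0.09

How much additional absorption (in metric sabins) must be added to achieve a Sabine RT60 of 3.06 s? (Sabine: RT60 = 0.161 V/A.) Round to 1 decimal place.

A₁ = Σ Sᵢαᵢ = 371.3*0.04 + 371.3*0.02 + 16.4*0.01 + 604.5*0.09 = 76.847 sabins.
Target A₂ = 0.161·2933.27/3.06 = 154.332 sabins (V = 2933.27 m³).
ΔA = A₂ − A₁ = 154.332 − 76.847 = 77.5 sabins.

77.5 sabins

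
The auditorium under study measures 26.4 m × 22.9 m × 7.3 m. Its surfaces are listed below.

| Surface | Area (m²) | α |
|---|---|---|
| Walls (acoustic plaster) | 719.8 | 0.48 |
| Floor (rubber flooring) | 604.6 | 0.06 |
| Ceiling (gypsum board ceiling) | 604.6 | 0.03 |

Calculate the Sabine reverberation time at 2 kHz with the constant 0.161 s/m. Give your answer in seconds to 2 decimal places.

A = Σ Sᵢαᵢ = 719.8×0.48 + 604.6×0.06 + 604.6×0.03 = 399.918 sabins.
Volume V = 26.4 × 22.9 × 7.3 = 4413.288 m³.
RT60 = 0.161 · V / A = 0.161 × 4413.288 / 399.918 = 1.78 s.

1.78 sec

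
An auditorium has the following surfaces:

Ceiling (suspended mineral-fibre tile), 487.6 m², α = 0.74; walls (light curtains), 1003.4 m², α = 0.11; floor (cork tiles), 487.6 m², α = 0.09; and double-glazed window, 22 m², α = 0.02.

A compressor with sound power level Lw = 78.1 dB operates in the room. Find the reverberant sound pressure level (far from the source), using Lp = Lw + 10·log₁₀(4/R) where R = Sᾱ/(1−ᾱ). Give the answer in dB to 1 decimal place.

55.7 dB

A = 515.522 sabins; S = 2000.6 m².
ᾱ = 515.522/2000.6 = 0.2577; R = Sᾱ/(1−ᾱ) = 515.522/(1−0.2577) = 694.493 m².
Lp = 78.1 + 10·log₁₀(4/694.493) = 78.1 + (-22.40) = 55.7 dB.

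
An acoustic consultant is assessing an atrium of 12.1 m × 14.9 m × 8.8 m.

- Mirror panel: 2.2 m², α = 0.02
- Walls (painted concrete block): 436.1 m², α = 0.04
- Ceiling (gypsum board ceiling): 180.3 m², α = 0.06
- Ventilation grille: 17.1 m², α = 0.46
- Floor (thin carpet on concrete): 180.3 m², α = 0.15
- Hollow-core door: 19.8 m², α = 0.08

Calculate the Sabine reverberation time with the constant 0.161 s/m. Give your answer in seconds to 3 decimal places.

3.942 s

Summing Sᵢαᵢ: 0.044 + 17.444 + 10.818 + 7.866 + 27.045 + 1.584 → A = 64.801 sabins.
Room volume: 1586.552 m³.
T = 0.161 V/A = 0.161·1586.552/64.801 = 3.942 s.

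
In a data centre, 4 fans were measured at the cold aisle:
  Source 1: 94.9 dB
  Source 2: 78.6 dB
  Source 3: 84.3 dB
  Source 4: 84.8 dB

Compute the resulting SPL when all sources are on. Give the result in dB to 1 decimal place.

Σ 10^(Lᵢ/10) = 3.734e+09.
Combined level = 10 log₁₀(3.734e+09) = 95.7 dB.

95.7 dB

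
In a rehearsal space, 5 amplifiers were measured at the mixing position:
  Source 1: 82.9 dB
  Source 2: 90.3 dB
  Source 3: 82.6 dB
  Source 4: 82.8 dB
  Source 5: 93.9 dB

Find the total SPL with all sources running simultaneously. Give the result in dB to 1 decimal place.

Sum in the linear (power) domain: Σ 10^(Lᵢ/10) = 10^(82.9/10) + 10^(90.3/10) + 10^(82.6/10) + 10^(82.8/10) + 10^(93.9/10) = 4.094e+09.
Combined level = 10 log₁₀(4.094e+09) = 96.1 dB.

96.1 dB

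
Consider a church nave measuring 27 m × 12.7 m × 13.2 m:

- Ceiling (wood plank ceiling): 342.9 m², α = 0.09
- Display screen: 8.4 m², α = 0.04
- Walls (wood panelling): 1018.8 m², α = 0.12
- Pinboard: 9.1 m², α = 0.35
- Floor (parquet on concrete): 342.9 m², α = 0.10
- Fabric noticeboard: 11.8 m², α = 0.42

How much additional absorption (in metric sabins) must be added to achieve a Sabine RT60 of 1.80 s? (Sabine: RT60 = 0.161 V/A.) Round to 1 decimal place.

209.0 sabins

A₁ = Σ Sᵢαᵢ = 342.9·0.09 + 8.4·0.04 + 1018.8·0.12 + 9.1·0.35 + 342.9·0.10 + 11.8·0.42 = 195.884 sabins.
For T = 1.80 s, need A₂ = 0.161·V/T = 0.161·4526.28/1.80 = 404.851 sabins.
Additional absorption ΔA = 404.851 − 195.884 = 209.0 sabins.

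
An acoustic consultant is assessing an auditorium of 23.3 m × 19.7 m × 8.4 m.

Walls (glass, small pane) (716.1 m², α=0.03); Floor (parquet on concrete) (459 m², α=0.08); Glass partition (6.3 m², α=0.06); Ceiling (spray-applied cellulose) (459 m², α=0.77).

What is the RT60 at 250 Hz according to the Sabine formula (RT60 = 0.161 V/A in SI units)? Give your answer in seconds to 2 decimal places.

1.51 s

A = Σ Sᵢαᵢ = 716.1·0.03 + 459·0.08 + 6.3·0.06 + 459·0.77 = 412.011 sabins.
Volume V = 23.3 × 19.7 × 8.4 = 3855.684 m³.
RT60 = 0.161 · V / A = 0.161 × 3855.684 / 412.011 = 1.51 s.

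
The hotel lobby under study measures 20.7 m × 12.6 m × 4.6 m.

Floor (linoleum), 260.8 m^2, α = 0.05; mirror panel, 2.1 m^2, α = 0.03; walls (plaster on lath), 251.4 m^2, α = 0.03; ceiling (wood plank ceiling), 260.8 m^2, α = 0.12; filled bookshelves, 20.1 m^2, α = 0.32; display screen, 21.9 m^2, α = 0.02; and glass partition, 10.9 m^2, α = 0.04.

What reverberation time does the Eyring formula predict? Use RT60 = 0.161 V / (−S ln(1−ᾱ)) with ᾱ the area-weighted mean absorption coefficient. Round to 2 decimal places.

3.14 s

Total surface area S = 260.8 + 2.1 + 251.4 + 260.8 + 20.1 + 21.9 + 10.9 = 828.0 m^2.
Σ(Sᵢαᵢ) = 260.8×0.05 + 2.1×0.03 + 251.4×0.03 + 260.8×0.12 + 20.1×0.32 + 21.9×0.02 + 10.9×0.04 = 59.247.
ᾱ = 59.247 / 828.0 = 0.0716.
−S·ln(1−ᾱ) = −828.0 × ln(1 − 0.0716) = 61.514.
V = 20.7 × 12.6 × 4.6 = 1199.772 m³.
RT60 = 0.161 × 1199.772 / 61.514 = 3.14 s.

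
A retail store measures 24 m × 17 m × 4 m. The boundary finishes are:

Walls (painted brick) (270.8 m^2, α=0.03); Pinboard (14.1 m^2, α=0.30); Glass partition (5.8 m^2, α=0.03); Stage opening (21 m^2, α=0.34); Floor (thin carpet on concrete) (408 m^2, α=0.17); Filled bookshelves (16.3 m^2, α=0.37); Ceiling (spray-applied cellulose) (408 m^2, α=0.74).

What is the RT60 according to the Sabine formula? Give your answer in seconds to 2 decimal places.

A = Σ Sᵢαᵢ = 270.8*0.03 + 14.1*0.30 + 5.8*0.03 + 21*0.34 + 408*0.17 + 16.3*0.37 + 408*0.74 = 396.979 sabins.
Room volume: 1632 m³.
RT60 = 0.161 · V / A = 0.161 × 1632 / 396.979 = 0.66 s.

0.66 s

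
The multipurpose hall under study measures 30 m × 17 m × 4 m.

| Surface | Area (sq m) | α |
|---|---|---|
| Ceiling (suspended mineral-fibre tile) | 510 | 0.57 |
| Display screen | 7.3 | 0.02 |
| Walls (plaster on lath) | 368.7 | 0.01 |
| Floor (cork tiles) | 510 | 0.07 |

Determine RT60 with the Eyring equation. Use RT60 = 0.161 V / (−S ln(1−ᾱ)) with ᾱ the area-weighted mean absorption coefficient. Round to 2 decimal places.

0.87 s

Total surface area S = 510 + 7.3 + 368.7 + 510 = 1396.0 sq m.
Absorption A = 510×0.57 + 7.3×0.02 + 368.7×0.01 + 510×0.07 = 330.233 sabins.
Mean coefficient ᾱ = A/S = 0.2366.
−S·ln(1−ᾱ) = −1396.0 × ln(1 − 0.2366) = 376.883.
V = 30 × 17 × 4 = 2040 m³.
RT60 = 0.161 × 2040 / 376.883 = 0.87 s.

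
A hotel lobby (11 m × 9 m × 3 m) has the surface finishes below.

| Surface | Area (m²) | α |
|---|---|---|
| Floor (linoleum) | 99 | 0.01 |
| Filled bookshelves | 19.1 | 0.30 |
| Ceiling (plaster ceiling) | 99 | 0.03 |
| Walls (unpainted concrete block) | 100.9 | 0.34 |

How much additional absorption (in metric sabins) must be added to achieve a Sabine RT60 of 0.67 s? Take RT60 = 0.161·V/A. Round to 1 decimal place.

27.4 sabins

Equivalent absorption area: A₁ = 99×0.01 + 19.1×0.30 + 99×0.03 + 100.9×0.34 = 43.996 m².
For T = 0.67 s, need A₂ = 0.161·V/T = 0.161·297/0.67 = 71.369 sabins.
Shortfall: 71.369 − 43.996 = 27.4 sabins.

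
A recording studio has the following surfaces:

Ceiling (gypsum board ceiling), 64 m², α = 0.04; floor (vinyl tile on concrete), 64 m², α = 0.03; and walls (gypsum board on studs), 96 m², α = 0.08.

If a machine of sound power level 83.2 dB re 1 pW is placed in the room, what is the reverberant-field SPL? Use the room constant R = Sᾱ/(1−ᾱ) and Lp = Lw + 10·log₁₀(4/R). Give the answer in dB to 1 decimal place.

78.1 dB

Σ(Sᵢαᵢ) = 64·0.04 + 64·0.03 + 96·0.08 = 12.160; total area S = 224.0 m².
ᾱ = 12.160/224.0 = 0.0543; R = Sᾱ/(1−ᾱ) = 12.160/(1−0.0543) = 12.858 m².
Lp = Lw + 10 log₁₀(4/R) = 83.2 -5.07 = 78.1 dB.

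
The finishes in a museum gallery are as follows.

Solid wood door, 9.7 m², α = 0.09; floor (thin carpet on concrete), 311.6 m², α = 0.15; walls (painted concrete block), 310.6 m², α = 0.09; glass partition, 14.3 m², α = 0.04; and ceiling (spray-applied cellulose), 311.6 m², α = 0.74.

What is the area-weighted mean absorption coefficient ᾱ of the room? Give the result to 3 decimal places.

Total surface area S = 957.8 m².
Σ(Sᵢαᵢ) = 9.7*0.09 + 311.6*0.15 + 310.6*0.09 + 14.3*0.04 + 311.6*0.74 = 306.723.
ᾱ = 306.723 / 957.8 = 0.320.

0.320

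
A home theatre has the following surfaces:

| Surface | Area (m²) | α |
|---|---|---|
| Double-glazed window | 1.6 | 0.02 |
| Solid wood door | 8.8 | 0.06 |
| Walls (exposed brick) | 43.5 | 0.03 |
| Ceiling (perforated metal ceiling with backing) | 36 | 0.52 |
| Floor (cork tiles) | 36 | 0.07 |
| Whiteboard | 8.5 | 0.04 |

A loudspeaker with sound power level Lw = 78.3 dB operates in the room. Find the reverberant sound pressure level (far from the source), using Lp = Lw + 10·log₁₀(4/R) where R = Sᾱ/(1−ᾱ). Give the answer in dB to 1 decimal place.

69.8 dB

A = 23.445 sabins; S = 134.4 m².
ᾱ = 0.1744, so room constant R = A/(1−ᾱ) = 28.398 m².
Lp = Lw + 10 log₁₀(4/R) = 78.3 -8.51 = 69.8 dB.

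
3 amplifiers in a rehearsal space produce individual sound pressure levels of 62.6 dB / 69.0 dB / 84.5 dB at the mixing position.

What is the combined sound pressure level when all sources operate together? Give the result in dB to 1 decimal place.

Sum in the linear (power) domain: Σ 10^(Lᵢ/10) = 10^(62.6/10) + 10^(69.0/10) + 10^(84.5/10) = 2.916e+08.
Combined level = 10 log₁₀(2.916e+08) = 84.6 dB.

84.6 dB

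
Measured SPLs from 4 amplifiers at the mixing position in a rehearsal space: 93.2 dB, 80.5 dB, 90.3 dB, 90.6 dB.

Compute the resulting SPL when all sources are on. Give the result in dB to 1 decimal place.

96.5 dB

Converting to relative power and adding: 10^(93.2/10) + 10^(80.5/10) + 10^(90.3/10) + 10^(90.6/10) = 4.421e+09.
Combined level = 10 log₁₀(4.421e+09) = 96.5 dB.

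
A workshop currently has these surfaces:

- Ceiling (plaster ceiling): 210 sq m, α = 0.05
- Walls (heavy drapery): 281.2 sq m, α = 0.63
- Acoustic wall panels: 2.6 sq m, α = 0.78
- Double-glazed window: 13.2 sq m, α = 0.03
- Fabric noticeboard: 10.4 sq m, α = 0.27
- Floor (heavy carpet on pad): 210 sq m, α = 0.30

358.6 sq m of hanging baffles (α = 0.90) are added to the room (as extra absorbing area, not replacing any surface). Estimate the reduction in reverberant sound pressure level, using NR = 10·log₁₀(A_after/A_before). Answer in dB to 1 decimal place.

Total absorption A_before = 210*0.05 + 281.2*0.63 + 2.6*0.78 + 13.2*0.03 + 10.4*0.27 + 210*0.30
  = 10.500 + 177.156 + 2.028 + 0.396 + 2.808 + 63.000 = 255.888 sq m sabins.
Added absorption = 358.6 × 0.90 = 322.740 sabins.
New total A_after = 578.628 sabins.
NR = 10·log₁₀(578.628/255.888) = 3.5 dB.

3.5 dB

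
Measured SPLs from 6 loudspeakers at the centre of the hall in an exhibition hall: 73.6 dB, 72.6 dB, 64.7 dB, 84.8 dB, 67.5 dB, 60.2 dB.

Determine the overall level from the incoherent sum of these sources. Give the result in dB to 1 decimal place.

85.5 dB

Sum in the linear (power) domain: Σ 10^(Lᵢ/10) = 10^(73.6/10) + 10^(72.6/10) + 10^(64.7/10) + 10^(84.8/10) + 10^(67.5/10) + 10^(60.2/10) = 3.527e+08.
Back to dB: 10·log₁₀ Σ = 85.5 dB.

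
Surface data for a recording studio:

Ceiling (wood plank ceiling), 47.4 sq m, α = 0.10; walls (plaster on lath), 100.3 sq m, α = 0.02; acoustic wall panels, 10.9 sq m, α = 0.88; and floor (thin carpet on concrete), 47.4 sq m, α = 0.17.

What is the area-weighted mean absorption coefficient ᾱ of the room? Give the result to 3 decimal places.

0.118

Total surface area S = 206.0 sq m.
Weighted sum Σ Sα = 24.396.
ᾱ = 24.396 / 206.0 = 0.118.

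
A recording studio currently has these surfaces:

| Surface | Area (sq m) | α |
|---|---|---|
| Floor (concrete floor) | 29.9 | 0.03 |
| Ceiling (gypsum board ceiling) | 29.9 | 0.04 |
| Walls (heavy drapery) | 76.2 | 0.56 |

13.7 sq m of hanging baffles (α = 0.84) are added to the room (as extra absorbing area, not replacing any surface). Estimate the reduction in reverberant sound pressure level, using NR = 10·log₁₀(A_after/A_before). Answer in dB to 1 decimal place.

1.0 dB

Total absorption A_before = 29.9×0.03 + 29.9×0.04 + 76.2×0.56
  = 0.897 + 1.196 + 42.672 = 44.765 sq m sabins.
Treatment contributes 13.7·0.84 = 11.508 sabins.
A_after = 44.765 + 11.508 = 56.273 sabins.
NR = 10·log₁₀(56.273/44.765) = 1.0 dB.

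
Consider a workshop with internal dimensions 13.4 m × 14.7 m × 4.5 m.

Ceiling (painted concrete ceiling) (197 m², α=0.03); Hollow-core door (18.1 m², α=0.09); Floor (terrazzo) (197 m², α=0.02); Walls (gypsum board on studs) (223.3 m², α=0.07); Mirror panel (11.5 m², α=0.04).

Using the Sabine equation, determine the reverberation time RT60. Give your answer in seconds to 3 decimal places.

Total absorption A = 197*0.03 + 18.1*0.09 + 197*0.02 + 223.3*0.07 + 11.5*0.04
  = 5.910 + 1.629 + 3.940 + 15.631 + 0.460 = 27.570 m² sabins.
V = 13.4·14.7·4.5 = 886.41 m³.
RT60 = 0.161 · V / A = 0.161 × 886.41 / 27.570 = 5.176 s.

5.176 s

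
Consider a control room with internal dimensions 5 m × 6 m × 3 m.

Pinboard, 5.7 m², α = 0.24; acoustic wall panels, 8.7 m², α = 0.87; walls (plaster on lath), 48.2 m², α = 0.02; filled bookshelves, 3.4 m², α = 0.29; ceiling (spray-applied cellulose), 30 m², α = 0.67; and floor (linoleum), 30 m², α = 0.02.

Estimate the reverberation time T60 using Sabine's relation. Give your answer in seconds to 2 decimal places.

Equivalent absorption area: A = 5.7×0.24 + 8.7×0.87 + 48.2×0.02 + 3.4×0.29 + 30×0.67 + 30×0.02 = 31.587 m².
Room volume: 90 m³.
Sabine: RT60 = 0.161 × 90 / 31.587 = 0.46 s.

0.46 s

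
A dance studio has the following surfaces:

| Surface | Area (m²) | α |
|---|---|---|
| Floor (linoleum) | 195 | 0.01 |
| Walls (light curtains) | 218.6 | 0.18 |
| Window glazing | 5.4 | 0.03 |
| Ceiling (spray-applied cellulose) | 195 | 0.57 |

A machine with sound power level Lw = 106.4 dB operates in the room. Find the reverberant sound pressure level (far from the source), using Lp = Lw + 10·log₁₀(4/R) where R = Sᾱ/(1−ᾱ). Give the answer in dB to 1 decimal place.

A = 152.610 sabins; S = 614.0 m².
ᾱ = 0.2486, so room constant R = A/(1−ᾱ) = 203.101 m².
Lp = 106.4 + 10·log₁₀(4/203.101) = 106.4 + (-17.06) = 89.3 dB.

89.3 dB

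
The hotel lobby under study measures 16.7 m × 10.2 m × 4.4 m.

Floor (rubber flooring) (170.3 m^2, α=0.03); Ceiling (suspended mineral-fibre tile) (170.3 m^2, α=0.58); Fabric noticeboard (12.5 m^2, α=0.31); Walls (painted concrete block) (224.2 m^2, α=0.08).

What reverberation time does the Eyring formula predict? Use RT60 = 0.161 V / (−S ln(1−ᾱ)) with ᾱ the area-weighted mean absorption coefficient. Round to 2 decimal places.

0.85 sec

Total surface area S = 170.3 + 170.3 + 12.5 + 224.2 = 577.3 m^2.
Absorption A = 170.3·0.03 + 170.3·0.58 + 12.5·0.31 + 224.2·0.08 = 125.694 sabins.
Mean coefficient ᾱ = A/S = 0.2177.
Eyring denominator: −S ln(1−ᾱ) = 141.737.
V = 16.7 × 10.2 × 4.4 = 749.496 m³.
T = 0.161·V/[−S·ln(1−ᾱ)] = 0.161·749.496/141.737 = 0.85 s.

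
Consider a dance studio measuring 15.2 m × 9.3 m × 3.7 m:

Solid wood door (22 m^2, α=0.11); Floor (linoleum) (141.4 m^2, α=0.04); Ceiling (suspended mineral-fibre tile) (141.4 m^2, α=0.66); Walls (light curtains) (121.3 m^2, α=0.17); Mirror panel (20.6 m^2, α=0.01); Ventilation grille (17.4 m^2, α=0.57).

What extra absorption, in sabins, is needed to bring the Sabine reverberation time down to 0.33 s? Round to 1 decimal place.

123.0 sabins

Summing Sᵢαᵢ: 2.420 + 5.656 + 93.324 + 20.621 + 0.206 + 9.918 → A₁ = 132.145 sabins.
For T = 0.33 s, need A₂ = 0.161·V/T = 0.161·523.032/0.33 = 255.176 sabins.
Additional absorption ΔA = 255.176 − 132.145 = 123.0 sabins.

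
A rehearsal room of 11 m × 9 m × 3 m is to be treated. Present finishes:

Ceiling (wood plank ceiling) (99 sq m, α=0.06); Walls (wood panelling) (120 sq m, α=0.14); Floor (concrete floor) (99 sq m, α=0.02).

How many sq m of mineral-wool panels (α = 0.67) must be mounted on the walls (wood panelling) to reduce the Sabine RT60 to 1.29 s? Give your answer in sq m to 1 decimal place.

Total absorption A₁ = 99×0.06 + 120×0.14 + 99×0.02
  = 5.940 + 16.800 + 1.980 = 24.720 sq m sabins.
Required A₂ = 0.161·297/1.29 = 37.067 sabins.
ΔA needed = 37.067 − 24.720 = 12.347 sabins.
Net gain per sq m: Δα = 0.67 − 0.14 = 0.53.
Panel area = 12.347 / 0.53 = 23.3 sq m.

23.3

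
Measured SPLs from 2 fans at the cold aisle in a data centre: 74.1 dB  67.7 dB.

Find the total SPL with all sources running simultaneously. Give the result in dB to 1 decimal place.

Converting to relative power and adding: 10^(74.1/10) + 10^(67.7/10) = 3.159e+07.
L_total = 10·log₁₀(3.159e+07) = 75.0 dB.

75.0 dB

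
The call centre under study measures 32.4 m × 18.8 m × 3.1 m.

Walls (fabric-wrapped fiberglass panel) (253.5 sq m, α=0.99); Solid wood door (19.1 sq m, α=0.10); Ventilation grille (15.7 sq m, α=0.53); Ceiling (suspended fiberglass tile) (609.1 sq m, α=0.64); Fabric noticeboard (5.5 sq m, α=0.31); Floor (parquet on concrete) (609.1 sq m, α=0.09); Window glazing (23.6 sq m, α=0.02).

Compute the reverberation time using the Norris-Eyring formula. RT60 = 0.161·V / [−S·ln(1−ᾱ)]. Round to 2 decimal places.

0.32 s

Total surface area S = 253.5 + 19.1 + 15.7 + 609.1 + 5.5 + 609.1 + 23.6 = 1535.6 sq m.
Absorption A = 253.5·0.99 + 19.1·0.10 + 15.7·0.53 + 609.1·0.64 + 5.5·0.31 + 609.1·0.09 + 23.6·0.02 = 708.016 sabins.
Mean coefficient ᾱ = A/S = 0.4611.
−S·ln(1−ᾱ) = −1535.6 × ln(1 − 0.4611) = 949.347.
V = 32.4 × 18.8 × 3.1 = 1888.272 m³.
T = 0.161·V/[−S·ln(1−ᾱ)] = 0.161·1888.272/949.347 = 0.32 s.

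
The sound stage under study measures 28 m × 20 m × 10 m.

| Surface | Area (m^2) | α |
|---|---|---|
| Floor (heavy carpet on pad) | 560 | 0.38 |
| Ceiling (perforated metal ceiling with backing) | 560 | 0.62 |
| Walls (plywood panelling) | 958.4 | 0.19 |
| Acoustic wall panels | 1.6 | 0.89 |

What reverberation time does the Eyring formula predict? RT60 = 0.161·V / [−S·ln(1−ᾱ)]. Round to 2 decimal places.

Total surface area S = 560 + 560 + 958.4 + 1.6 = 2080.0 m^2.
Absorption A = 560·0.38 + 560·0.62 + 958.4·0.19 + 1.6·0.89 = 743.520 sabins.
Mean coefficient ᾱ = A/S = 0.3575.
Eyring denominator: −S ln(1−ᾱ) = 920.168.
V = 28 × 20 × 10 = 5600 m³.
RT60 = 0.161 × 5600 / 920.168 = 0.98 s.

0.98 s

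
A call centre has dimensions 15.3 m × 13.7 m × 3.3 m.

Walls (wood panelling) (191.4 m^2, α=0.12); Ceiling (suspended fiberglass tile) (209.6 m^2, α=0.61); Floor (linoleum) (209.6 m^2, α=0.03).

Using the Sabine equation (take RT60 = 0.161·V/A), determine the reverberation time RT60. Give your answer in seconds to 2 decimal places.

Total absorption A = 191.4×0.12 + 209.6×0.61 + 209.6×0.03
  = 22.968 + 127.856 + 6.288 = 157.112 m^2 sabins.
Room volume: 691.713 m³.
T = 0.161 V/A = 0.161·691.713/157.112 = 0.71 s.

0.71 s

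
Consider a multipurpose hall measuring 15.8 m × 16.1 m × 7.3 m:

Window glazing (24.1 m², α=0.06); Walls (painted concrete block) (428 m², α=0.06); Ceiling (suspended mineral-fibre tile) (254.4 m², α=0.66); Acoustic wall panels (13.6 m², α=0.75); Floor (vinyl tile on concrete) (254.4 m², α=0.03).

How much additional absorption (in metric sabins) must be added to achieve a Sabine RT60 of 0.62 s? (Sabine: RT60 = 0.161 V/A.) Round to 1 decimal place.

Equivalent absorption area: A₁ = 24.1*0.06 + 428*0.06 + 254.4*0.66 + 13.6*0.75 + 254.4*0.03 = 212.862 m².
Target A₂ = 0.161·1856.974/0.62 = 482.214 sabins (V = 1856.974 m³).
Additional absorption ΔA = 482.214 − 212.862 = 269.4 sabins.

269.4 sabins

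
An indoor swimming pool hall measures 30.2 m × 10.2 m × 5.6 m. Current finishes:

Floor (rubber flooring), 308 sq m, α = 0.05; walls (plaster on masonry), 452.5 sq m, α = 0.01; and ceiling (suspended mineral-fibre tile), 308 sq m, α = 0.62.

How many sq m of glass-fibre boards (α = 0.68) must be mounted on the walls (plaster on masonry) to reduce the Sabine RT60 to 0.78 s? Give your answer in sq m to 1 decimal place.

216.7

A₁ = Σ Sᵢαᵢ = 308*0.05 + 452.5*0.01 + 308*0.62 = 210.885 sabins.
Required A₂ = 0.161·1725.024/0.78 = 356.063 sabins.
ΔA needed = 356.063 − 210.885 = 145.178 sabins.
Each sq m of panel replacing the walls (plaster on masonry) adds (0.68 − 0.01) = 0.67 sabins.
Area = ΔA/Δα = 145.178/0.67 = 216.7 sq m.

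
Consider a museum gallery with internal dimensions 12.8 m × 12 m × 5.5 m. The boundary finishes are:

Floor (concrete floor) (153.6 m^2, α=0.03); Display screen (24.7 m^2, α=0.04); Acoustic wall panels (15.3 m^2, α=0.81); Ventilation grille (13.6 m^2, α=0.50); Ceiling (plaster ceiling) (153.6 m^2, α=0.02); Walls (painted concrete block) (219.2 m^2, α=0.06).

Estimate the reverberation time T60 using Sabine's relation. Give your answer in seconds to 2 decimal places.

3.32 sec

Summing Sᵢαᵢ: 4.608 + 0.988 + 12.393 + 6.800 + 3.072 + 13.152 → A = 41.013 sabins.
V = 12.8·12·5.5 = 844.8 m³.
T = 0.161 V/A = 0.161·844.8/41.013 = 3.32 s.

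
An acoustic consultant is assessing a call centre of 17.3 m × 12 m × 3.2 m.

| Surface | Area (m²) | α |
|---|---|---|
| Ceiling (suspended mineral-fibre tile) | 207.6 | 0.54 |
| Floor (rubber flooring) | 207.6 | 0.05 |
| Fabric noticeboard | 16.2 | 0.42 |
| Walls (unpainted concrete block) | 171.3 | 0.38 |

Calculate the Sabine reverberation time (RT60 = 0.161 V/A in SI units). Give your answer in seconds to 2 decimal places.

0.55 s

A = Σ Sᵢαᵢ = 207.6*0.54 + 207.6*0.05 + 16.2*0.42 + 171.3*0.38 = 194.382 sabins.
Room volume: 664.32 m³.
RT60 = 0.161 · V / A = 0.161 × 664.32 / 194.382 = 0.55 s.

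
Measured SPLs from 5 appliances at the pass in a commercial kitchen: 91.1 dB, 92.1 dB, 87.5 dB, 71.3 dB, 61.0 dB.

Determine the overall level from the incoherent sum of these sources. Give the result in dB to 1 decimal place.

Σ 10^(Lᵢ/10) = 3.487e+09.
L_total = 10·log₁₀(3.487e+09) = 95.4 dB.

95.4 dB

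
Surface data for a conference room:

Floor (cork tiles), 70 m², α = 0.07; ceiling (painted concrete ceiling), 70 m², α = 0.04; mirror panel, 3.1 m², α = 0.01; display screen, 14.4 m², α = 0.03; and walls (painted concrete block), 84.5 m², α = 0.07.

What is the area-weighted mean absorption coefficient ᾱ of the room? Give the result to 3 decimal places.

Total surface area S = 242.0 m².
A = 70×0.07 + 70×0.04 + 3.1×0.01 + 14.4×0.03 + 84.5×0.07 = 14.078 sabins.
ᾱ = A/S = 0.058.

0.058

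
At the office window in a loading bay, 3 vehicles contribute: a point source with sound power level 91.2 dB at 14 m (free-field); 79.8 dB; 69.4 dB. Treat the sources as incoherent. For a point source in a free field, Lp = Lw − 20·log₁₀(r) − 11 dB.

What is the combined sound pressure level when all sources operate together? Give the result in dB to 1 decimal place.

80.2 dB

Source at 14 m: Lp = 91.2 − 20·log₁₀(14) − 11 = 57.3 dB.
Σ 10^(Lᵢ/10) = 1.047e+08.
Back to dB: 10·log₁₀ Σ = 80.2 dB.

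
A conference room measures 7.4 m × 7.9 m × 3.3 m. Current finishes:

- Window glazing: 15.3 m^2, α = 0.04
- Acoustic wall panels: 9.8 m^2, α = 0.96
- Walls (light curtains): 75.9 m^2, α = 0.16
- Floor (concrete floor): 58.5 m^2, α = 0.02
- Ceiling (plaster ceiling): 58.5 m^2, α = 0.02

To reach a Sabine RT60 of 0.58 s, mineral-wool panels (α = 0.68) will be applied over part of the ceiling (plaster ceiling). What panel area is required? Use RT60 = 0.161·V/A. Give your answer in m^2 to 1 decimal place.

Total absorption A₁ = 15.3×0.04 + 9.8×0.96 + 75.9×0.16 + 58.5×0.02 + 58.5×0.02
  = 0.612 + 9.408 + 12.144 + 1.170 + 1.170 = 24.504 m^2 sabins.
V = 192.918 m³. Target absorption A₂ = 0.161 × 192.918 / 0.58 = 53.551 sabins.
ΔA needed = 53.551 − 24.504 = 29.047 sabins.
Each m^2 of panel replacing the ceiling (plaster ceiling) adds (0.68 − 0.02) = 0.66 sabins.
Panel area = 29.047 / 0.66 = 44.0 m^2.

44.0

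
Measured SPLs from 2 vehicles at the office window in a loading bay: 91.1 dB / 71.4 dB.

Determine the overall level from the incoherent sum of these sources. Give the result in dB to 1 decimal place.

91.1 dB

Converting to relative power and adding: 10^(91.1/10) + 10^(71.4/10) = 1.302e+09.
Back to dB: 10·log₁₀ Σ = 91.1 dB.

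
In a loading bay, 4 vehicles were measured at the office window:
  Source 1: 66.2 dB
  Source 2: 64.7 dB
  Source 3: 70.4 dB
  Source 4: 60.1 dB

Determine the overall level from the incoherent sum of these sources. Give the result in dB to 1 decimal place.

72.8 dB

Converting to relative power and adding: 10^(66.2/10) + 10^(64.7/10) + 10^(70.4/10) + 10^(60.1/10) = 1.911e+07.
L_total = 10·log₁₀(1.911e+07) = 72.8 dB.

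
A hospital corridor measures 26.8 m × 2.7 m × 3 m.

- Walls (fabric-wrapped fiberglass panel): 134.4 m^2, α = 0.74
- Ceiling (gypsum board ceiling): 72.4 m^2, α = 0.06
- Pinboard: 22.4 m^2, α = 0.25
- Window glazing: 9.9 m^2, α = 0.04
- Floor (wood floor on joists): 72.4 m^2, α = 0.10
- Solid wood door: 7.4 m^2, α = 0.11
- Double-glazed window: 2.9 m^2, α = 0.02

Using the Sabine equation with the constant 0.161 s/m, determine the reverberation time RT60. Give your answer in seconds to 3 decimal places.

Summing Sᵢαᵢ: 99.456 + 4.344 + 5.600 + 0.396 + 7.240 + 0.814 + 0.058 → A = 117.908 sabins.
Volume V = 26.8 × 2.7 × 3 = 217.08 m³.
Sabine: RT60 = 0.161 × 217.08 / 117.908 = 0.296 s.

0.296 s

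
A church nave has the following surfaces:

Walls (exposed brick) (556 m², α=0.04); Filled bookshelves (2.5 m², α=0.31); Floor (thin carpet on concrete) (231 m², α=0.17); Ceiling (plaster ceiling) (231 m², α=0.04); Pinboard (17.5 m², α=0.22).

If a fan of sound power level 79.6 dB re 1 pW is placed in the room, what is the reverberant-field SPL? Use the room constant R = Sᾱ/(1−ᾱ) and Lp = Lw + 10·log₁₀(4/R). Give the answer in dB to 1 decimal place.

Σ(Sᵢαᵢ) = 556×0.04 + 2.5×0.31 + 231×0.17 + 231×0.04 + 17.5×0.22 = 75.375; total area S = 1038.0 m².
ᾱ = 75.375/1038.0 = 0.0726; R = Sᾱ/(1−ᾱ) = 75.375/(1−0.0726) = 81.276 m².
Lp = 79.6 + 10·log₁₀(4/81.276) = 79.6 + (-13.08) = 66.5 dB.

66.5 dB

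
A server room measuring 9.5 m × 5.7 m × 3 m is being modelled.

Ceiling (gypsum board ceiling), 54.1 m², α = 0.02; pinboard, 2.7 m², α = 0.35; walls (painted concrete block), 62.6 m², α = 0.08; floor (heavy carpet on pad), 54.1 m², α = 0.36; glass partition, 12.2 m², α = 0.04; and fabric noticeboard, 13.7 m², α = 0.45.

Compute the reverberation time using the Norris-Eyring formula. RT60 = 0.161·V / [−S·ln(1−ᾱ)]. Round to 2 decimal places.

0.72 s

S = Σ Sᵢ = 199.4 m².
Absorption A = 54.1·0.02 + 2.7·0.35 + 62.6·0.08 + 54.1·0.36 + 12.2·0.04 + 13.7·0.45 = 33.164 sabins.
Mean coefficient ᾱ = A/S = 0.1663.
−S·ln(1−ᾱ) = −199.4 × ln(1 − 0.1663) = 36.267.
V = 9.5 × 5.7 × 3 = 162.45 m³.
RT60 = 0.161 × 162.45 / 36.267 = 0.72 s.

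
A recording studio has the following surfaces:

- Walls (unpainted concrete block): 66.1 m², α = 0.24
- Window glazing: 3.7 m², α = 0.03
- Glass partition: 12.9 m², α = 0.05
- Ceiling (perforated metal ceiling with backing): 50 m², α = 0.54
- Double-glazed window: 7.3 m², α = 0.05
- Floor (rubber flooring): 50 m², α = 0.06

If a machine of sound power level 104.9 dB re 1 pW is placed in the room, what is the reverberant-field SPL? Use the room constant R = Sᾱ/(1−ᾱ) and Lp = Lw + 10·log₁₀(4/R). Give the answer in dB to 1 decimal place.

A = 46.985 sabins; S = 190.0 m².
ᾱ = 0.2473, so room constant R = A/(1−ᾱ) = 62.422 m².
Lp = 104.9 + 10·log₁₀(4/62.422) = 104.9 + (-11.93) = 93.0 dB.

93.0 dB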